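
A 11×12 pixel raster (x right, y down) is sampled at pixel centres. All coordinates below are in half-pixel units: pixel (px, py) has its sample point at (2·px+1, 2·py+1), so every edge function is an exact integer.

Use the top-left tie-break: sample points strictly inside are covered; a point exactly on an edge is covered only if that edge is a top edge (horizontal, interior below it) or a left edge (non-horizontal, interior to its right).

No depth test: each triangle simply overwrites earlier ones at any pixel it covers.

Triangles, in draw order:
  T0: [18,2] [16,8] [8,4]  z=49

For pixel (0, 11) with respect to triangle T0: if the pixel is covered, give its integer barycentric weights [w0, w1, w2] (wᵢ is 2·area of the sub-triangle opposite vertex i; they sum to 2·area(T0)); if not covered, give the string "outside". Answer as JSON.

T0:
  2·area = 56
  edge (18, 2)→(16, 8): d=(-2,6) right/bottom  bias=-1
  edge (16, 8)→(8, 4): d=(-8,-4) top-left  bias=+0
  edge (8, 4)→(18, 2): d=(10,-2) top-left  bias=+0
    (6,1)@(13, 3): e=[28,28,0] → X  [on edge]
    (7,1)@(15, 3): e=[16,36,4] → X
    (8,1)@(17, 3): e=[4,44,8] → X
    (9,1)@(19, 3): e=[-8,52,12] → .
    (1,2)@(3, 5): e=[84,-28,0] → .  [on edge]
    (5,2)@(11, 5): e=[36,4,16] → X
    (8,2)@(17, 5): e=[0,28,28] → .  [on edge]
    (5,3)@(11, 7): e=[32,-12,36] → .
    (6,3)@(13, 7): e=[20,-4,40] → .
    (7,3)@(15, 7): e=[8,4,44] → X
    (8,3)@(17, 7): e=[-4,12,48] → .
    (7,4)@(15, 9): e=[4,-12,64] → .
    (7,5)@(15, 11): e=[0,-28,84] → .  [on edge]
    (6,8)@(13, 17): e=[0,-84,140] → .  [on edge]
    (5,11)@(11, 23): e=[0,-140,196] → .  [on edge]
  covered (7 px):
    . . . . . . . . . . .
    . . . . . . X X X . .
    . . . . . X X X . . .
    . . . . . . . X . . .
    . . . . . . . . . . .
    . . . . . . . . . . .
    . . . . . . . . . . .
    . . . . . . . . . . .
    . . . . . . . . . . .
    . . . . . . . . . . .
    . . . . . . . . . . .
    . . . . . . . . . . .

Answer: "outside"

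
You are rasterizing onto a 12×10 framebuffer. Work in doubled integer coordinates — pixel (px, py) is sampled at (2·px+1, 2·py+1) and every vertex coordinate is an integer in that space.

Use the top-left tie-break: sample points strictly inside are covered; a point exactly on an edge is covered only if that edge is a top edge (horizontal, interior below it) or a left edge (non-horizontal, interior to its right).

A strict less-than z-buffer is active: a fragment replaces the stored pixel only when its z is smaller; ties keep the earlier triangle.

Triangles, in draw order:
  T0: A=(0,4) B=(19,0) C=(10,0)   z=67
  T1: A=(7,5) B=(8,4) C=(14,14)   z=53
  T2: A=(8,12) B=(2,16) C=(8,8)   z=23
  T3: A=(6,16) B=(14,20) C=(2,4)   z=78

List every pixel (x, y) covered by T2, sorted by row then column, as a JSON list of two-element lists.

T0:
  2·area = 36  (B↔C swapped to make it positive)
  edge (0, 4)→(10, 0): d=(10,-4) top-left  bias=+0
  edge (10, 0)→(19, 0): d=(9,0) top-left  bias=+0
  edge (19, 0)→(0, 4): d=(-19,4) right/bottom  bias=-1
    (4,0)@(9, 1): e=[6,9,21] → █
    (5,0)@(11, 1): e=[14,9,13] → █
    (6,0)@(13, 1): e=[22,9,5] → █
    (7,0)@(15, 1): e=[30,9,-3] → ·
    (1,1)@(3, 3): e=[2,27,7] → █
    (2,1)@(5, 3): e=[10,27,-1] → ·
    (4,1)@(9, 3): e=[26,27,-17] → ·
    (5,1)@(11, 3): e=[34,27,-25] → ·
    (6,1)@(13, 3): e=[42,27,-33] → ·
    (1,2)@(3, 5): e=[22,45,-31] → ·
  covered (4 px):
    · · · · █ █ █ · · · · ·
    · █ · · · · · · · · · ·
    · · · · · · · · · · · ·
    · · · · · · · · · · · ·
    · · · · · · · · · · · ·
    · · · · · · · · · · · ·
    · · · · · · · · · · · ·
    · · · · · · · · · · · ·
    · · · · · · · · · · · ·
    · · · · · · · · · · · ·
T1:
  2·area = 16
  edge (7, 5)→(8, 4): d=(1,-1) top-left  bias=+0
  edge (8, 4)→(14, 14): d=(6,10) right/bottom  bias=-1
  edge (14, 14)→(7, 5): d=(-7,-9) top-left  bias=+0
    (5,0)@(11, 1): e=[0,-48,64] → ·  [on edge]
    (4,1)@(9, 3): e=[0,-16,32] → ·  [on edge]
    (3,2)@(7, 5): e=[0,16,0] → █  [on edge]
    (4,2)@(9, 5): e=[2,-4,18] → ·
    (2,3)@(5, 7): e=[0,48,-32] → ·  [on edge]
    (3,3)@(7, 7): e=[2,28,-14] → ·
    (4,3)@(9, 7): e=[4,8,4] → █
    (5,3)@(11, 7): e=[6,-12,22] → ·
    (1,4)@(3, 9): e=[0,80,-64] → ·  [on edge]
    (4,4)@(9, 9): e=[6,20,-10] → ·
    (5,4)@(11, 9): e=[8,0,8] → ·  [on edge]
    (0,5)@(1, 11): e=[0,112,-96] → ·  [on edge]
    (8,9)@(17, 19): e=[24,0,-8] → ·  [on edge]
  covered (2 px):
    · · · · · · · · · · · ·
    · · · · · · · · · · · ·
    · · · █ · · · · · · · ·
    · · · · █ · · · · · · ·
    · · · · · · · · · · · ·
    · · · · · · · · · · · ·
    · · · · · · · · · · · ·
    · · · · · · · · · · · ·
    · · · · · · · · · · · ·
    · · · · · · · · · · · ·
T2:
  2·area = 24
  edge (8, 12)→(2, 16): d=(-6,4) right/bottom  bias=-1
  edge (2, 16)→(8, 8): d=(6,-8) top-left  bias=+0
  edge (8, 8)→(8, 12): d=(0,4) right/bottom  bias=-1
    (3,5)@(7, 11): e=[10,10,4] → █
    (4,5)@(9, 11): e=[2,26,-4] → ·
    (2,6)@(5, 13): e=[6,6,12] → █
    (3,6)@(7, 13): e=[-2,22,4] → ·
    (1,7)@(3, 15): e=[2,2,20] → █
    (2,7)@(5, 15): e=[-6,18,12] → ·
    (1,8)@(3, 17): e=[-10,14,20] → ·
  covered (3 px):
    · · · · · · · · · · · ·
    · · · · · · · · · · · ·
    · · · · · · · · · · · ·
    · · · · · · · · · · · ·
    · · · · · · · · · · · ·
    · · · █ · · · · · · · ·
    · · █ · · · · · · · · ·
    · █ · · · · · · · · · ·
    · · · · · · · · · · · ·
    · · · · · · · · · · · ·
T3:
  2·area = 80  (B↔C swapped to make it positive)
  edge (6, 16)→(2, 4): d=(-4,-12) top-left  bias=+0
  edge (2, 4)→(14, 20): d=(12,16) right/bottom  bias=-1
  edge (14, 20)→(6, 16): d=(-8,-4) top-left  bias=+0
    (0,0)@(1, 1): e=[0,-20,100] → ·  [on edge]
    (1,3)@(3, 7): e=[0,20,60] → █  [on edge]
    (2,3)@(5, 7): e=[24,-12,68] → ·
    (1,4)@(3, 9): e=[-8,44,44] → ·
    (2,4)@(5, 9): e=[16,12,52] → █
    (3,4)@(7, 9): e=[40,-20,60] → ·
    (2,5)@(5, 11): e=[8,36,36] → █
    (3,5)@(7, 11): e=[32,4,44] → █
    (4,5)@(9, 11): e=[56,-28,52] → ·
    (2,6)@(5, 13): e=[0,60,20] → █  [on edge]
    (4,6)@(9, 13): e=[48,-4,36] → ·
    (2,7)@(5, 15): e=[-8,84,4] → ·
    (3,9)@(7, 19): e=[0,100,-20] → ·  [on edge]
  covered (11 px):
    · · · · · · · · · · · ·
    · · · · · · · · · · · ·
    · · · · · · · · · · · ·
    · █ · · · · · · · · · ·
    · · █ · · · · · · · · ·
    · · █ █ · · · · · · · ·
    · · █ █ · · · · · · · ·
    · · · █ █ · · · · · · ·
    · · · · █ █ · · · · · ·
    · · · · · · █ · · · · ·

Final: [[3,5],[2,6],[1,7]]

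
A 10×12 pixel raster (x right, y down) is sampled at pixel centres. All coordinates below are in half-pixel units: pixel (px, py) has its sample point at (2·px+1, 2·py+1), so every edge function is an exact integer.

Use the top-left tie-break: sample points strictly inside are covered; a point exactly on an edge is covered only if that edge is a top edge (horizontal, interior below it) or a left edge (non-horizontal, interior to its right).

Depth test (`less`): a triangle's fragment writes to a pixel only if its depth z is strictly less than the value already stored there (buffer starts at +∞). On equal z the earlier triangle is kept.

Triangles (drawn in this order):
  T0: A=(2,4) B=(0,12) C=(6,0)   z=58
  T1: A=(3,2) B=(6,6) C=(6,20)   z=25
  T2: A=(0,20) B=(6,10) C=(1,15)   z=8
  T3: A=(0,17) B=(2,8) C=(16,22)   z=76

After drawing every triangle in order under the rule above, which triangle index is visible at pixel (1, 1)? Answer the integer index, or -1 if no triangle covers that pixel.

T0:
  2·area = 24  (B↔C swapped to make it positive)
  edge (2, 4)→(6, 0): d=(4,-4) top-left  bias=+0
  edge (6, 0)→(0, 12): d=(-6,12) right/bottom  bias=-1
  edge (0, 12)→(2, 4): d=(2,-8) top-left  bias=+0
    (2,0)@(5, 1): e=[0,6,18] → X  [on edge]
    (3,0)@(7, 1): e=[8,-18,34] → .
    (1,1)@(3, 3): e=[0,18,6] → X  [on edge]
    (2,1)@(5, 3): e=[8,-6,22] → .
    (0,2)@(1, 5): e=[0,30,-6] → .  [on edge]
    (1,2)@(3, 5): e=[8,6,10] → X
    (2,2)@(5, 5): e=[16,-18,26] → .
    (1,3)@(3, 7): e=[16,-6,14] → .
    (0,4)@(1, 9): e=[16,6,2] → X
    (1,4)@(3, 9): e=[24,-18,18] → .
    (0,5)@(1, 11): e=[24,-6,6] → .
  covered (4 px):
    . . X . . . . . . .
    . X . . . . . . . .
    . X . . . . . . . .
    . . . . . . . . . .
    X . . . . . . . . .
    . . . . . . . . . .
    . . . . . . . . . .
    . . . . . . . . . .
    . . . . . . . . . .
    . . . . . . . . . .
    . . . . . . . . . .
    . . . . . . . . . .
T1:
  2·area = 42
  edge (3, 2)→(6, 6): d=(3,4) right/bottom  bias=-1
  edge (6, 6)→(6, 20): d=(0,14) right/bottom  bias=-1
  edge (6, 20)→(3, 2): d=(-3,-18) top-left  bias=+0
    (2,2)@(5, 5): e=[1,14,27] → X
    (3,2)@(7, 5): e=[-7,-14,63] → .
    (2,3)@(5, 7): e=[7,14,21] → X
    (3,3)@(7, 7): e=[-1,-14,57] → .
    (2,4)@(5, 9): e=[13,14,15] → X
    (3,4)@(7, 9): e=[5,-14,51] → .
    (2,5)@(5, 11): e=[19,14,9] → X
    (3,5)@(7, 11): e=[11,-14,45] → .
    (2,6)@(5, 13): e=[25,14,3] → X
    (3,6)@(7, 13): e=[17,-14,39] → .
    (2,7)@(5, 15): e=[31,14,-3] → .
  covered (5 px):
    . . . . . . . . . .
    . . . . . . . . . .
    . . X . . . . . . .
    . . X . . . . . . .
    . . X . . . . . . .
    . . X . . . . . . .
    . . X . . . . . . .
    . . . . . . . . . .
    . . . . . . . . . .
    . . . . . . . . . .
    . . . . . . . . . .
    . . . . . . . . . .
T2:
  2·area = 20  (B↔C swapped to make it positive)
  edge (0, 20)→(1, 15): d=(1,-5) top-left  bias=+0
  edge (1, 15)→(6, 10): d=(5,-5) top-left  bias=+0
  edge (6, 10)→(0, 20): d=(-6,10) right/bottom  bias=-1
    (7,0)@(15, 1): e=[56,0,-36] → .  [on edge]
    (6,1)@(13, 3): e=[48,0,-28] → .  [on edge]
    (1,2)@(3, 5): e=[0,-40,60] → .  [on edge]
    (4,2)@(9, 5): e=[30,-10,0] → .  [on edge]
    (5,2)@(11, 5): e=[40,0,-20] → .  [on edge]
    (4,3)@(9, 7): e=[32,0,-12] → .  [on edge]
    (3,4)@(7, 9): e=[24,0,-4] → .  [on edge]
    (2,5)@(5, 11): e=[16,0,4] → X  [on edge]
    (3,5)@(7, 11): e=[26,10,-16] → .
    (1,6)@(3, 13): e=[8,0,12] → X  [on edge]
    (2,6)@(5, 13): e=[18,10,-8] → .
    (0,7)@(1, 15): e=[0,0,20] → X  [on edge]
    (1,7)@(3, 15): e=[10,10,0] → .  [on edge]
  covered (4 px):
    . . . . . . . . . .
    . . . . . . . . . .
    . . . . . . . . . .
    . . . . . . . . . .
    . . . . . . . . . .
    . . X . . . . . . .
    . X . . . . . . . .
    X . . . . . . . . .
    X . . . . . . . . .
    . . . . . . . . . .
    . . . . . . . . . .
    . . . . . . . . . .
T3:
  2·area = 154
  edge (0, 17)→(2, 8): d=(2,-9) top-left  bias=+0
  edge (2, 8)→(16, 22): d=(14,14) right/bottom  bias=-1
  edge (16, 22)→(0, 17): d=(-16,-5) top-left  bias=+0
    (0,3)@(1, 7): e=[-11,0,165] → .  [on edge]
    (1,4)@(3, 9): e=[11,0,143] → .  [on edge]
    (1,5)@(3, 11): e=[15,28,111] → X
    (2,5)@(5, 11): e=[33,0,121] → .  [on edge]
    (0,6)@(1, 13): e=[1,84,69] → X
    (2,6)@(5, 13): e=[37,28,89] → X
    (3,6)@(7, 13): e=[55,0,99] → .  [on edge]
    (0,7)@(1, 15): e=[5,112,37] → X
    (3,7)@(7, 15): e=[59,28,67] → X
    (4,7)@(9, 15): e=[77,0,77] → .  [on edge]
    (0,8)@(1, 17): e=[9,140,5] → X
    (4,8)@(9, 17): e=[81,28,45] → X
    (5,8)@(11, 17): e=[99,0,55] → .  [on edge]
    (6,9)@(13, 19): e=[121,0,33] → .  [on edge]
    (7,10)@(15, 21): e=[143,0,11] → .  [on edge]
    (8,11)@(17, 23): e=[165,0,-11] → .  [on edge]
  covered (17 px):
    . . . . . . . . . .
    . . . . . . . . . .
    . . . . . . . . . .
    . . . . . . . . . .
    . . . . . . . . . .
    . X . . . . . . . .
    X X X . . . . . . .
    X X X X . . . . . .
    X X X X X . . . . .
    . . . X X X . . . .
    . . . . . . X . . .
    . . . . . . . . . .

Z-buffer (winner per pixel, '.' = empty):
  . . 0 . . . . . . .
  . 0 . . . . . . . .
  . 0 1 . . . . . . .
  . . 1 . . . . . . .
  0 . 1 . . . . . . .
  . 3 2 . . . . . . .
  3 2 1 . . . . . . .
  2 3 3 3 . . . . . .
  2 3 3 3 3 . . . . .
  . . . 3 3 3 . . . .
  . . . . . . 3 . . .
  . . . . . . . . . .

Final: 0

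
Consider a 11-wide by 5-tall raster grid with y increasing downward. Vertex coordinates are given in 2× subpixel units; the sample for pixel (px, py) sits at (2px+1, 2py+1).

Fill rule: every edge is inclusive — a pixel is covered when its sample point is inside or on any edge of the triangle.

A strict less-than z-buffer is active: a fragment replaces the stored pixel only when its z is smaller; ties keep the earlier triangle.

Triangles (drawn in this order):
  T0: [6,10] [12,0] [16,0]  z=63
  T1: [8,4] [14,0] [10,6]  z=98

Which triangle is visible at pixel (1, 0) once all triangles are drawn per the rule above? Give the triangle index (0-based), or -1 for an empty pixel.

T0:
  2·area = 40
  edge (6, 10)→(12, 0): d=(6,-10) inclusive
  edge (12, 0)→(16, 0): d=(4,0) inclusive
  edge (16, 0)→(6, 10): d=(-10,10) inclusive
    (6,0)@(13, 1): e=[16,4,20] → X
    (7,0)@(15, 1): e=[36,4,0] → X  [on edge]
    (8,0)@(17, 1): e=[56,4,-20] → .
    (5,1)@(11, 3): e=[8,12,20] → X
    (6,1)@(13, 3): e=[28,12,0] → X  [on edge]
    (7,1)@(15, 3): e=[48,12,-20] → .
    (4,2)@(9, 5): e=[0,20,20] → X  [on edge]
    (5,2)@(11, 5): e=[20,20,0] → X  [on edge]
    (6,2)@(13, 5): e=[40,20,-20] → .
    (4,3)@(9, 7): e=[12,28,0] → X  [on edge]
    (5,3)@(11, 7): e=[32,28,-20] → .
    (3,4)@(7, 9): e=[4,36,0] → X  [on edge]
  covered (8 px):
    . . . . . . X X . . .
    . . . . . X X . . . .
    . . . . X X . . . . .
    . . . . X . . . . . .
    . . . X . . . . . . .
T1:
  2·area = 20
  edge (8, 4)→(14, 0): d=(6,-4) inclusive
  edge (14, 0)→(10, 6): d=(-4,6) inclusive
  edge (10, 6)→(8, 4): d=(-2,-2) inclusive
    (2,0)@(5, 1): e=[-30,50,0] → .  [on edge]
    (6,0)@(13, 1): e=[2,2,16] → X
    (7,0)@(15, 1): e=[10,-10,20] → .
    (3,1)@(7, 3): e=[-10,30,0] → .  [on edge]
    (5,1)@(11, 3): e=[6,6,8] → X
    (6,1)@(13, 3): e=[14,-6,12] → .
    (4,2)@(9, 5): e=[10,10,0] → X  [on edge]
    (5,2)@(11, 5): e=[18,-2,4] → .
    (4,3)@(9, 7): e=[22,2,-4] → .
    (5,3)@(11, 7): e=[30,-10,0] → .  [on edge]
    (6,4)@(13, 9): e=[50,-30,0] → .  [on edge]
  covered (3 px):
    . . . . . . X . . . .
    . . . . . X . . . . .
    . . . . X . . . . . .
    . . . . . . . . . . .
    . . . . . . . . . . .

Z-buffer (winner per pixel, '.' = empty):
  . . . . . . 0 0 . . .
  . . . . . 0 0 . . . .
  . . . . 0 0 . . . . .
  . . . . 0 . . . . . .
  . . . 0 . . . . . . .

Answer: -1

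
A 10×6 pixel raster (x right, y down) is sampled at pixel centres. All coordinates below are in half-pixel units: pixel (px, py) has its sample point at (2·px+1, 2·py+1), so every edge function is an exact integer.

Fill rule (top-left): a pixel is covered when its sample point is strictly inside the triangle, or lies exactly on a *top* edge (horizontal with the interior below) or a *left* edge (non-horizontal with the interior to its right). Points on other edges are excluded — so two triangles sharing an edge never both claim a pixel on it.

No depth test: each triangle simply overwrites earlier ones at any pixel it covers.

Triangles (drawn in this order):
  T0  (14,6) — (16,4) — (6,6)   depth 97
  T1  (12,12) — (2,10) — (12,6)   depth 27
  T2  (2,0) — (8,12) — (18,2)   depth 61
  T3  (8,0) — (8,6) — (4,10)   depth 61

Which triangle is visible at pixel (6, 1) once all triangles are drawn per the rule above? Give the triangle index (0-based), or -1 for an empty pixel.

T0:
  2·area = 16  (B↔C swapped to make it positive)
  edge (14, 6)→(6, 6): d=(-8,0) right/bottom  bias=-1
  edge (6, 6)→(16, 4): d=(10,-2) top-left  bias=+0
  edge (16, 4)→(14, 6): d=(-2,2) right/bottom  bias=-1
    (9,0)@(19, 1): e=[40,-24,0] → ·  [on edge]
    (8,1)@(17, 3): e=[24,-8,0] → ·  [on edge]
    (5,2)@(11, 5): e=[8,0,8] → █  [on edge]
    (6,2)@(13, 5): e=[8,4,4] → █
    (7,2)@(15, 5): e=[8,8,0] → ·  [on edge]
    (0,3)@(1, 7): e=[-8,0,24] → ·  [on edge]
    (5,3)@(11, 7): e=[-8,20,4] → ·
    (6,3)@(13, 7): e=[-8,24,0] → ·  [on edge]
    (5,4)@(11, 9): e=[-24,40,0] → ·  [on edge]
    (4,5)@(9, 11): e=[-40,56,0] → ·  [on edge]
  covered (2 px):
    · · · · · · · · · ·
    · · · · · · · · · ·
    · · · · · █ █ · · ·
    · · · · · · · · · ·
    · · · · · · · · · ·
    · · · · · · · · · ·
T1:
  2·area = 60
  edge (12, 12)→(2, 10): d=(-10,-2) top-left  bias=+0
  edge (2, 10)→(12, 6): d=(10,-4) top-left  bias=+0
  edge (12, 6)→(12, 12): d=(0,6) right/bottom  bias=-1
    (5,3)@(11, 7): e=[48,6,6] → █
    (6,3)@(13, 7): e=[52,14,-6] → ·
    (2,4)@(5, 9): e=[16,2,42] → █
    (3,4)@(7, 9): e=[20,10,30] → █
    (4,4)@(9, 9): e=[24,18,18] → █
    (6,4)@(13, 9): e=[32,34,-6] → ·
    (2,5)@(5, 11): e=[-4,22,42] → ·
    (3,5)@(7, 11): e=[0,30,30] → █  [on edge]
    (6,5)@(13, 11): e=[12,54,-6] → ·
  covered (8 px):
    · · · · · · · · · ·
    · · · · · · · · · ·
    · · · · · · · · · ·
    · · · · · █ · · · ·
    · · █ █ █ █ · · · ·
    · · · █ █ █ · · · ·
T2:
  2·area = 180  (B↔C swapped to make it positive)
  edge (2, 0)→(18, 2): d=(16,2) right/bottom  bias=-1
  edge (18, 2)→(8, 12): d=(-10,10) right/bottom  bias=-1
  edge (8, 12)→(2, 0): d=(-6,-12) top-left  bias=+0
    (1,0)@(3, 1): e=[14,160,6] → █
    (2,0)@(5, 1): e=[10,140,30] → █
    (3,0)@(7, 1): e=[6,120,54] → █
    (4,0)@(9, 1): e=[2,100,78] → █
    (5,0)@(11, 1): e=[-2,80,102] → ·
    (9,0)@(19, 1): e=[-18,0,198] → ·  [on edge]
    (1,1)@(3, 3): e=[46,140,-6] → ·
    (2,1)@(5, 3): e=[42,120,18] → █
    (5,1)@(11, 3): e=[30,60,90] → █
    (6,1)@(13, 3): e=[26,40,114] → █
    (7,1)@(15, 3): e=[22,20,138] → █
    (8,1)@(17, 3): e=[18,0,162] → ·  [on edge]
    (7,2)@(15, 5): e=[54,0,126] → ·  [on edge]
    (6,3)@(13, 7): e=[90,0,90] → ·  [on edge]
    (5,4)@(11, 9): e=[126,0,54] → ·  [on edge]
    (4,5)@(9, 11): e=[162,0,18] → ·  [on edge]
  covered (20 px):
    · █ █ █ █ · · · · ·
    · · █ █ █ █ █ █ · ·
    · · █ █ █ █ █ · · ·
    · · · █ █ █ · · · ·
    · · · █ █ · · · · ·
    · · · · · · · · · ·
T3:
  2·area = 24
  edge (8, 0)→(8, 6): d=(0,6) right/bottom  bias=-1
  edge (8, 6)→(4, 10): d=(-4,4) right/bottom  bias=-1
  edge (4, 10)→(8, 0): d=(4,-10) top-left  bias=+0
    (6,0)@(13, 1): e=[-30,0,54] → ·  [on edge]
    (3,1)@(7, 3): e=[6,16,2] → █
    (4,1)@(9, 3): e=[-6,8,22] → ·
    (5,1)@(11, 3): e=[-18,0,42] → ·  [on edge]
    (3,2)@(7, 5): e=[6,8,10] → █
    (4,2)@(9, 5): e=[-6,0,30] → ·  [on edge]
    (3,3)@(7, 7): e=[6,0,18] → ·  [on edge]
    (2,4)@(5, 9): e=[18,0,6] → ·  [on edge]
    (1,5)@(3, 11): e=[30,0,-6] → ·  [on edge]
  covered (2 px):
    · · · · · · · · · ·
    · · · █ · · · · · ·
    · · · █ · · · · · ·
    · · · · · · · · · ·
    · · · · · · · · · ·
    · · · · · · · · · ·

Z-buffer (winner per pixel, '.' = empty):
  . 2 2 2 2 . . . . .
  . . 2 3 2 2 2 2 . .
  . . 2 3 2 2 2 . . .
  . . . 2 2 2 . . . .
  . . 1 2 2 1 . . . .
  . . . 1 1 1 . . . .

Final: 2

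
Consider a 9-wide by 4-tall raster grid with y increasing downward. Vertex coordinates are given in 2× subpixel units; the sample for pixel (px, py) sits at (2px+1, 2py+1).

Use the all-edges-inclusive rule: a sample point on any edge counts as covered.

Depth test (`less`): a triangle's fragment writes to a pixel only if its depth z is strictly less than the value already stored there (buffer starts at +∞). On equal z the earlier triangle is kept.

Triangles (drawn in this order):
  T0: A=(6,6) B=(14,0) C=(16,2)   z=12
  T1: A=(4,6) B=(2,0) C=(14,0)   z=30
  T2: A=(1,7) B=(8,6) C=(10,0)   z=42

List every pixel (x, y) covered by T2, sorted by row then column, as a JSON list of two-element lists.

T0:
  2·area = 28
  edge (6, 6)→(14, 0): d=(8,-6) inclusive
  edge (14, 0)→(16, 2): d=(2,2) inclusive
  edge (16, 2)→(6, 6): d=(-10,4) inclusive
    (6,0)@(13, 1): e=[2,4,22] → █
    (7,0)@(15, 1): e=[14,0,14] → █  [on edge]
    (8,0)@(17, 1): e=[26,-4,6] → ·
    (5,1)@(11, 3): e=[6,12,10] → █
    (7,1)@(15, 3): e=[30,4,-6] → ·
    (8,1)@(17, 3): e=[42,0,-14] → ·  [on edge]
    (5,2)@(11, 5): e=[22,16,-10] → ·
    (6,2)@(13, 5): e=[34,12,-18] → ·
  covered (4 px):
    · · · · · · █ █ ·
    · · · · · █ █ · ·
    · · · · · · · · ·
    · · · · · · · · ·
T1:
  2·area = 72
  edge (4, 6)→(2, 0): d=(-2,-6) inclusive
  edge (2, 0)→(14, 0): d=(12,0) inclusive
  edge (14, 0)→(4, 6): d=(-10,6) inclusive
    (1,0)@(3, 1): e=[4,12,56] → █
    (2,0)@(5, 1): e=[16,12,44] → █
    (3,0)@(7, 1): e=[28,12,32] → █
    (4,0)@(9, 1): e=[40,12,20] → █
    (5,0)@(11, 1): e=[52,12,8] → █
    (6,0)@(13, 1): e=[64,12,-4] → ·
    (1,1)@(3, 3): e=[0,36,36] → █  [on edge]
    (4,1)@(9, 3): e=[36,36,0] → █  [on edge]
    (5,1)@(11, 3): e=[48,36,-12] → ·
    (1,2)@(3, 5): e=[-4,60,16] → ·
    (2,2)@(5, 5): e=[8,60,4] → █
    (3,2)@(7, 5): e=[20,60,-8] → ·
  covered (10 px):
    · █ █ █ █ █ · · ·
    · █ █ █ █ · · · ·
    · · █ · · · · · ·
    · · · · · · · · ·
T2:
  2·area = 40  (B↔C swapped to make it positive)
  edge (1, 7)→(10, 0): d=(9,-7) inclusive
  edge (10, 0)→(8, 6): d=(-2,6) inclusive
  edge (8, 6)→(1, 7): d=(-7,1) inclusive
    (4,0)@(9, 1): e=[2,4,34] → █
    (5,0)@(11, 1): e=[16,-8,32] → ·
    (3,1)@(7, 3): e=[6,12,22] → █
    (4,1)@(9, 3): e=[20,0,20] → █  [on edge]
    (5,1)@(11, 3): e=[34,-12,18] → ·
    (2,2)@(5, 5): e=[10,20,10] → █
    (4,2)@(9, 5): e=[38,-4,6] → ·
    (7,2)@(15, 5): e=[80,-40,0] → ·  [on edge]
    (0,3)@(1, 7): e=[0,40,0] → █  [on edge]
    (1,3)@(3, 7): e=[14,28,-2] → ·
    (2,3)@(5, 7): e=[28,16,-4] → ·
    (3,3)@(7, 7): e=[42,4,-6] → ·
  covered (6 px):
    · · · · █ · · · ·
    · · · █ █ · · · ·
    · · █ █ · · · · ·
    █ · · · · · · · ·

Result: [[4,0],[3,1],[4,1],[2,2],[3,2],[0,3]]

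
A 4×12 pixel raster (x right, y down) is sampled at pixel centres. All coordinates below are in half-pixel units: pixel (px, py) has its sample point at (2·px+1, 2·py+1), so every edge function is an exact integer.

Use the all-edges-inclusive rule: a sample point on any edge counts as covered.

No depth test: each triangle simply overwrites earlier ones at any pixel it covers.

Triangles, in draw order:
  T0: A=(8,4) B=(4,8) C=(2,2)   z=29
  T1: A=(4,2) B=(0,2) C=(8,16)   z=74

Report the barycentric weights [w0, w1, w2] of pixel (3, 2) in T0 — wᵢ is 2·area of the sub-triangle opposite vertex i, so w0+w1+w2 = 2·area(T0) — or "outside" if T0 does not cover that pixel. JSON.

T0:
  2·area = 32
  edge (8, 4)→(4, 8): d=(-4,4) inclusive
  edge (4, 8)→(2, 2): d=(-2,-6) inclusive
  edge (2, 2)→(8, 4): d=(6,2) inclusive
    (1,1)@(3, 3): e=[24,4,4] → X
    (2,1)@(5, 3): e=[16,16,0] → X  [on edge]
    (3,1)@(7, 3): e=[8,28,-4] → .
    (1,2)@(3, 5): e=[16,0,16] → X  [on edge]
    (3,2)@(7, 5): e=[0,24,8] → X  [on edge]
    (1,3)@(3, 7): e=[8,-4,28] → .
    (2,3)@(5, 7): e=[0,8,24] → X  [on edge]
    (3,3)@(7, 7): e=[-8,20,20] → .
    (1,4)@(3, 9): e=[0,-8,40] → .  [on edge]
    (2,4)@(5, 9): e=[-8,4,36] → .
    (0,5)@(1, 11): e=[0,-24,56] → .  [on edge]
    (2,5)@(5, 11): e=[-16,0,48] → .  [on edge]
    (3,8)@(7, 17): e=[-48,0,80] → .  [on edge]
  covered (6 px):
    . . . .
    . X X .
    . X X X
    . . X .
    . . . .
    . . . .
    . . . .
    . . . .
    . . . .
    . . . .
    . . . .
    . . . .
T1:
  2·area = 56  (B↔C swapped to make it positive)
  edge (4, 2)→(8, 16): d=(4,14) inclusive
  edge (8, 16)→(0, 2): d=(-8,-14) inclusive
  edge (0, 2)→(4, 2): d=(4,0) inclusive
    (0,1)@(1, 3): e=[46,6,4] → X
    (1,1)@(3, 3): e=[18,34,4] → X
    (2,1)@(5, 3): e=[-10,62,4] → .
    (0,2)@(1, 5): e=[54,-10,12] → .
    (1,2)@(3, 5): e=[26,18,12] → X
    (2,2)@(5, 5): e=[-2,46,12] → .
    (1,3)@(3, 7): e=[34,2,20] → X
    (2,3)@(5, 7): e=[6,30,20] → X
    (3,3)@(7, 7): e=[-22,58,20] → .
    (1,4)@(3, 9): e=[42,-14,28] → .
    (2,4)@(5, 9): e=[14,14,28] → X
    (3,4)@(7, 9): e=[-14,42,28] → .
  covered (7 px):
    . . . .
    X X . .
    . X . .
    . X X .
    . . X .
    . . . .
    . . . X
    . . . .
    . . . .
    . . . .
    . . . .
    . . . .

Result: [24,8,0]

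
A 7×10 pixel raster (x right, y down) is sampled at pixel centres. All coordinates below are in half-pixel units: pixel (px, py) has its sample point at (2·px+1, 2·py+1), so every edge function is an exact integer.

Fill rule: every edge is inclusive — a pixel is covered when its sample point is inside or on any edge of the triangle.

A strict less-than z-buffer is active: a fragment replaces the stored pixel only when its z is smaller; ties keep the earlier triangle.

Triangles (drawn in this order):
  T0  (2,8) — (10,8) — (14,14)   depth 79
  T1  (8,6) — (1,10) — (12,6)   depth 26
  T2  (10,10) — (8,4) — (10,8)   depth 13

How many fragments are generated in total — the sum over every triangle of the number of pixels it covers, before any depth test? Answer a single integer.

T0:
  2·area = 48
  edge (2, 8)→(10, 8): d=(8,0) inclusive
  edge (10, 8)→(14, 14): d=(4,6) inclusive
  edge (14, 14)→(2, 8): d=(-12,-6) inclusive
    (2,4)@(5, 9): e=[8,34,6] → █
    (3,4)@(7, 9): e=[8,22,18] → █
    (4,4)@(9, 9): e=[8,10,30] → █
    (5,4)@(11, 9): e=[8,-2,42] → ·
    (2,5)@(5, 11): e=[24,42,-18] → ·
    (3,5)@(7, 11): e=[24,30,-6] → ·
    (4,5)@(9, 11): e=[24,18,6] → █
    (5,5)@(11, 11): e=[24,6,18] → █
    (6,5)@(13, 11): e=[24,-6,30] → ·
    (4,6)@(9, 13): e=[40,26,-18] → ·
    (5,6)@(11, 13): e=[40,14,-6] → ·
    (6,6)@(13, 13): e=[40,2,6] → █
  covered (6 px):
    · · · · · · ·
    · · · · · · ·
    · · · · · · ·
    · · · · · · ·
    · · █ █ █ · ·
    · · · · █ █ ·
    · · · · · · █
    · · · · · · ·
    · · · · · · ·
    · · · · · · ·
T1:
  2·area = 16  (B↔C swapped to make it positive)
  edge (8, 6)→(12, 6): d=(4,0) inclusive
  edge (12, 6)→(1, 10): d=(-11,4) inclusive
  edge (1, 10)→(8, 6): d=(7,-4) inclusive
    (3,3)@(7, 7): e=[4,9,3] → █
    (4,3)@(9, 7): e=[4,1,11] → █
    (5,3)@(11, 7): e=[4,-7,19] → ·
    (1,4)@(3, 9): e=[12,3,1] → █
    (2,4)@(5, 9): e=[12,-5,9] → ·
    (3,4)@(7, 9): e=[12,-13,17] → ·
    (4,4)@(9, 9): e=[12,-21,25] → ·
    (1,5)@(3, 11): e=[20,-19,15] → ·
  covered (3 px):
    · · · · · · ·
    · · · · · · ·
    · · · · · · ·
    · · · █ █ · ·
    · █ · · · · ·
    · · · · · · ·
    · · · · · · ·
    · · · · · · ·
    · · · · · · ·
    · · · · · · ·
T2:
  2·area = 4
  edge (10, 10)→(8, 4): d=(-2,-6) inclusive
  edge (8, 4)→(10, 8): d=(2,4) inclusive
  edge (10, 8)→(10, 10): d=(0,2) inclusive
    (3,0)@(7, 1): e=[0,-2,6] → ·  [on edge]
    (4,3)@(9, 7): e=[0,2,2] → █  [on edge]
    (5,3)@(11, 7): e=[12,-6,-2] → ·
    (4,4)@(9, 9): e=[-4,6,2] → ·
    (5,6)@(11, 13): e=[0,6,-2] → ·  [on edge]
    (6,9)@(13, 19): e=[0,10,-6] → ·  [on edge]
  covered (1 px):
    · · · · · · ·
    · · · · · · ·
    · · · · · · ·
    · · · · █ · ·
    · · · · · · ·
    · · · · · · ·
    · · · · · · ·
    · · · · · · ·
    · · · · · · ·
    · · · · · · ·

Result: 10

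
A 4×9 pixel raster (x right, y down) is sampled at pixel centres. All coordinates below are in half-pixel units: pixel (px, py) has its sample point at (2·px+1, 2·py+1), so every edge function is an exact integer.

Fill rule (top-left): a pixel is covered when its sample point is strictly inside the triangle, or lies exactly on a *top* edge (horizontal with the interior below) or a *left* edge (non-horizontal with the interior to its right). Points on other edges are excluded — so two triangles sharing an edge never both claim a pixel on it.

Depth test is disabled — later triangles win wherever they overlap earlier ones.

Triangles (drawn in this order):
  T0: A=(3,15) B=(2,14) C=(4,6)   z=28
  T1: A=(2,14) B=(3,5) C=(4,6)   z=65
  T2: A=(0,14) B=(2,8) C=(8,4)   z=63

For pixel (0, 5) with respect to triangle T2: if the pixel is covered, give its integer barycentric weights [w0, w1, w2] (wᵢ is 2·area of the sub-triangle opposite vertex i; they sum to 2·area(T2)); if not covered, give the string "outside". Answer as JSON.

T0:
  2·area = 10
  edge (3, 15)→(2, 14): d=(-1,-1) top-left  bias=+0
  edge (2, 14)→(4, 6): d=(2,-8) top-left  bias=+0
  edge (4, 6)→(3, 15): d=(-1,9) right/bottom  bias=-1
    (1,5)@(3, 11): e=[4,2,4] → #
    (2,5)@(5, 11): e=[6,18,-14] → ·
    (0,6)@(1, 13): e=[0,-10,20] → ·  [on edge]
    (1,6)@(3, 13): e=[2,6,2] → #
    (2,6)@(5, 13): e=[4,22,-16] → ·
    (1,7)@(3, 15): e=[0,10,0] → ·  [on edge]
    (2,8)@(5, 17): e=[0,30,-20] → ·  [on edge]
  covered (2 px):
    · · · ·
    · · · ·
    · · · ·
    · · · ·
    · · · ·
    · # · ·
    · # · ·
    · · · ·
    · · · ·
T1:
  2·area = 10
  edge (2, 14)→(3, 5): d=(1,-9) top-left  bias=+0
  edge (3, 5)→(4, 6): d=(1,1) right/bottom  bias=-1
  edge (4, 6)→(2, 14): d=(-2,8) right/bottom  bias=-1
    (0,1)@(1, 3): e=[-20,0,30] → ·  [on edge]
    (1,2)@(3, 5): e=[0,0,10] → ·  [on edge]
    (1,3)@(3, 7): e=[2,2,6] → #
    (2,3)@(5, 7): e=[20,0,-10] → ·  [on edge]
    (1,4)@(3, 9): e=[4,4,2] → #
    (2,4)@(5, 9): e=[22,2,-14] → ·
    (3,4)@(7, 9): e=[40,0,-30] → ·  [on edge]
    (1,5)@(3, 11): e=[6,6,-2] → ·
  covered (2 px):
    · · · ·
    · · · ·
    · · · ·
    · # · ·
    · # · ·
    · · · ·
    · · · ·
    · · · ·
    · · · ·
T2:
  2·area = 28
  edge (0, 14)→(2, 8): d=(2,-6) top-left  bias=+0
  edge (2, 8)→(8, 4): d=(6,-4) top-left  bias=+0
  edge (8, 4)→(0, 14): d=(-8,10) right/bottom  bias=-1
    (1,2)@(3, 5): e=[0,-14,42] → ·  [on edge]
    (3,2)@(7, 5): e=[24,2,2] → #
    (2,3)@(5, 7): e=[16,6,6] → #
    (3,3)@(7, 7): e=[28,14,-14] → ·
    (1,4)@(3, 9): e=[8,10,10] → #
    (2,4)@(5, 9): e=[20,18,-10] → ·
    (0,5)@(1, 11): e=[0,14,14] → #  [on edge]
    (1,5)@(3, 11): e=[12,22,-6] → ·
    (0,6)@(1, 13): e=[4,26,-2] → ·
  covered (4 px):
    · · · ·
    · · · ·
    · · · #
    · · # ·
    · # · ·
    # · · ·
    · · · ·
    · · · ·
    · · · ·

Answer: [14,14,0]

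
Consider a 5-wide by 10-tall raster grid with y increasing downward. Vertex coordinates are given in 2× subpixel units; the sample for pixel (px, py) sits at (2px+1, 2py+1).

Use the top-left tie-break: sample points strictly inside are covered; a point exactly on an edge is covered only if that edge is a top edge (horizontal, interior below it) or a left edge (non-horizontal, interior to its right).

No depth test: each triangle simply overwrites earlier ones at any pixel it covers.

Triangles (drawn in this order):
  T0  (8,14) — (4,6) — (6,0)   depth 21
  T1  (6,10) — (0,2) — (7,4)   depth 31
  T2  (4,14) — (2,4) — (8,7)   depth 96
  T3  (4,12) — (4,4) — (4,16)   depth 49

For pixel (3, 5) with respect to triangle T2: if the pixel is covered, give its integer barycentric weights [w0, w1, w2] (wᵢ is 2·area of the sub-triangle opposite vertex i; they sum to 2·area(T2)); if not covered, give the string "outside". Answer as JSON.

T0:
  2·area = 40
  edge (8, 14)→(4, 6): d=(-4,-8) top-left  bias=+0
  edge (4, 6)→(6, 0): d=(2,-6) top-left  bias=+0
  edge (6, 0)→(8, 14): d=(2,14) right/bottom  bias=-1
    (2,1)@(5, 3): e=[20,0,20] → X  [on edge]
    (3,1)@(7, 3): e=[36,12,-8] → .
    (2,2)@(5, 5): e=[12,4,24] → X
    (3,2)@(7, 5): e=[28,16,-4] → .
    (2,3)@(5, 7): e=[4,8,28] → X
    (3,3)@(7, 7): e=[20,20,0] → .  [on edge]
    (1,4)@(3, 9): e=[-20,0,60] → .  [on edge]
    (2,4)@(5, 9): e=[-4,12,32] → .
    (3,4)@(7, 9): e=[12,24,4] → X
    (4,4)@(9, 9): e=[28,36,-24] → .
    (3,5)@(7, 11): e=[4,28,8] → X
    (4,5)@(9, 11): e=[20,40,-20] → .
    (0,7)@(1, 15): e=[-60,0,100] → .  [on edge]
  covered (5 px):
    . . . . .
    . . X . .
    . . X . .
    . . X . .
    . . . X .
    . . . X .
    . . . . .
    . . . . .
    . . . . .
    . . . . .
T1:
  2·area = 44
  edge (6, 10)→(0, 2): d=(-6,-8) top-left  bias=+0
  edge (0, 2)→(7, 4): d=(7,2) right/bottom  bias=-1
  edge (7, 4)→(6, 10): d=(-1,6) right/bottom  bias=-1
    (0,1)@(1, 3): e=[2,5,37] → X
    (1,1)@(3, 3): e=[18,1,25] → X
    (2,1)@(5, 3): e=[34,-3,13] → .
    (0,2)@(1, 5): e=[-10,19,35] → .
    (1,2)@(3, 5): e=[6,15,23] → X
    (2,2)@(5, 5): e=[22,11,11] → X
    (3,2)@(7, 5): e=[38,7,-1] → .
    (1,3)@(3, 7): e=[-6,29,21] → .
    (2,3)@(5, 7): e=[10,25,9] → X
    (3,3)@(7, 7): e=[26,21,-3] → .
    (2,4)@(5, 9): e=[-2,39,7] → .
  covered (5 px):
    . . . . .
    X X . . .
    . X X . .
    . . X . .
    . . . . .
    . . . . .
    . . . . .
    . . . . .
    . . . . .
    . . . . .
T2:
  2·area = 54
  edge (4, 14)→(2, 4): d=(-2,-10) top-left  bias=+0
  edge (2, 4)→(8, 7): d=(6,3) right/bottom  bias=-1
  edge (8, 7)→(4, 14): d=(-4,7) right/bottom  bias=-1
    (1,2)@(3, 5): e=[8,3,43] → X
    (2,2)@(5, 5): e=[28,-3,29] → .
    (1,3)@(3, 7): e=[4,15,35] → X
    (2,3)@(5, 7): e=[24,9,21] → X
    (3,3)@(7, 7): e=[44,3,7] → X
    (4,3)@(9, 7): e=[64,-3,-7] → .
    (1,4)@(3, 9): e=[0,27,27] → X  [on edge]
    (3,4)@(7, 9): e=[40,15,-1] → .
    (1,5)@(3, 11): e=[-4,39,19] → .
    (2,5)@(5, 11): e=[16,33,5] → X
    (3,5)@(7, 11): e=[36,27,-9] → .
    (2,6)@(5, 13): e=[12,45,-3] → .
    (2,9)@(5, 19): e=[0,81,-27] → .  [on edge]
  covered (7 px):
    . . . . .
    . . . . .
    . X . . .
    . X X X .
    . X X . .
    . . X . .
    . . . . .
    . . . . .
    . . . . .
    . . . . .
T3:
  degenerate (2·area = 0) — covers nothing

Final: "outside"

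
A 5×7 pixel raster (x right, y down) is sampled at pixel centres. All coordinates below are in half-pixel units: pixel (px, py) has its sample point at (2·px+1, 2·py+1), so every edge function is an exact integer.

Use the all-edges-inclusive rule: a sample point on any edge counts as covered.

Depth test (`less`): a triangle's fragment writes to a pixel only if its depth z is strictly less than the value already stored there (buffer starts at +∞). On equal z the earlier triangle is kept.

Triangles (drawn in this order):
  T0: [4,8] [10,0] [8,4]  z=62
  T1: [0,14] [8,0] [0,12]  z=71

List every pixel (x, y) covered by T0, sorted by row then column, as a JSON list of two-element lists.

T0:
  2·area = 8
  edge (4, 8)→(10, 0): d=(6,-8) inclusive
  edge (10, 0)→(8, 4): d=(-2,4) inclusive
  edge (8, 4)→(4, 8): d=(-4,4) inclusive
    (4,1)@(9, 3): e=[10,-2,0] → ·  [on edge]
    (3,2)@(7, 5): e=[6,2,0] → #  [on edge]
    (4,2)@(9, 5): e=[22,-6,-8] → ·
    (2,3)@(5, 7): e=[2,6,0] → #  [on edge]
    (3,3)@(7, 7): e=[18,-2,-8] → ·
    (1,4)@(3, 9): e=[-2,10,0] → ·  [on edge]
    (2,4)@(5, 9): e=[14,2,-8] → ·
    (0,5)@(1, 11): e=[-6,14,0] → ·  [on edge]
  covered (2 px):
    · · · · ·
    · · · · ·
    · · · # ·
    · · # · ·
    · · · · ·
    · · · · ·
    · · · · ·
T1:
  2·area = 16  (B↔C swapped to make it positive)
  edge (0, 14)→(0, 12): d=(0,-2) inclusive
  edge (0, 12)→(8, 0): d=(8,-12) inclusive
  edge (8, 0)→(0, 14): d=(-8,14) inclusive
    (2,2)@(5, 5): e=[10,4,2] → #
    (3,2)@(7, 5): e=[14,28,-26] → ·
    (2,3)@(5, 7): e=[10,20,-14] → ·
    (0,5)@(1, 11): e=[2,4,10] → #
    (1,5)@(3, 11): e=[6,28,-18] → ·
    (0,6)@(1, 13): e=[2,20,-6] → ·
  covered (2 px):
    · · · · ·
    · · · · ·
    · · # · ·
    · · · · ·
    · · · · ·
    # · · · ·
    · · · · ·

Answer: [[3,2],[2,3]]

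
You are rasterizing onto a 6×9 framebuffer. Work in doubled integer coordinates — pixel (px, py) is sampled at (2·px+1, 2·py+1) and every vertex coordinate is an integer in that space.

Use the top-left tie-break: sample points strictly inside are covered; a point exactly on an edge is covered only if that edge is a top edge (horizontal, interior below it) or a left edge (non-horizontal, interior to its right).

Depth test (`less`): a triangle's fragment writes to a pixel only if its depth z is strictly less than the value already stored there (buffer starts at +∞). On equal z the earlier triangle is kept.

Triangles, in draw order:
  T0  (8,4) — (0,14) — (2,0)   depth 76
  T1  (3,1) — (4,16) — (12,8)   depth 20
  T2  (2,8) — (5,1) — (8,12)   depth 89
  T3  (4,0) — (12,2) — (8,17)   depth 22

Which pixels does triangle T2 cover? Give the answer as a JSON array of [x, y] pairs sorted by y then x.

T0:
  2·area = 92
  edge (8, 4)→(0, 14): d=(-8,10) right/bottom  bias=-1
  edge (0, 14)→(2, 0): d=(2,-14) top-left  bias=+0
  edge (2, 0)→(8, 4): d=(6,4) right/bottom  bias=-1
    (1,0)@(3, 1): e=[74,16,2] → X
    (2,0)@(5, 1): e=[54,44,-6] → .
    (1,1)@(3, 3): e=[58,20,14] → X
    (2,1)@(5, 3): e=[38,48,6] → X
    (3,1)@(7, 3): e=[18,76,-2] → .
    (1,2)@(3, 5): e=[42,24,26] → X
    (3,2)@(7, 5): e=[2,80,10] → X
    (4,2)@(9, 5): e=[-18,108,2] → .
    (0,3)@(1, 7): e=[46,0,46] → X  [on edge]
    (3,3)@(7, 7): e=[-14,84,22] → .
    (0,4)@(1, 9): e=[30,4,58] → X
    (2,4)@(5, 9): e=[-10,60,42] → .
  covered (12 px):
    . X . . . .
    . X X . . .
    . X X X . .
    X X X . . .
    X X . . . .
    X . . . . .
    . . . . . .
    . . . . . .
    . . . . . .
T1:
  2·area = 128  (B↔C swapped to make it positive)
  edge (3, 1)→(12, 8): d=(9,7) right/bottom  bias=-1
  edge (12, 8)→(4, 16): d=(-8,8) right/bottom  bias=-1
  edge (4, 16)→(3, 1): d=(-1,-15) top-left  bias=+0
    (1,0)@(3, 1): e=[0,128,0] → .  [on edge]
    (2,1)@(5, 3): e=[4,96,28] → X
    (3,1)@(7, 3): e=[-10,80,58] → .
    (2,2)@(5, 5): e=[22,80,26] → X
    (3,2)@(7, 5): e=[8,64,56] → X
    (4,2)@(9, 5): e=[-6,48,86] → .
    (2,3)@(5, 7): e=[40,64,24] → X
    (4,3)@(9, 7): e=[12,32,84] → X
    (5,3)@(11, 7): e=[-2,16,114] → .
    (2,4)@(5, 9): e=[58,48,22] → X
    (5,4)@(11, 9): e=[16,0,112] → .  [on edge]
    (2,5)@(5, 11): e=[76,32,20] → X
    (4,5)@(9, 11): e=[48,0,80] → .  [on edge]
    (3,6)@(7, 13): e=[80,0,48] → .  [on edge]
    (2,7)@(5, 15): e=[112,0,16] → .  [on edge]
    (1,8)@(3, 17): e=[144,0,-16] → .  [on edge]
  covered (12 px):
    . . . . . .
    . . X . . .
    . . X X . .
    . . X X X .
    . . X X X .
    . . X X . .
    . . X . . .
    . . . . . .
    . . . . . .
T2:
  2·area = 54
  edge (2, 8)→(5, 1): d=(3,-7) top-left  bias=+0
  edge (5, 1)→(8, 12): d=(3,11) right/bottom  bias=-1
  edge (8, 12)→(2, 8): d=(-6,-4) top-left  bias=+0
    (2,0)@(5, 1): e=[0,0,54] → .  [on edge]
    (2,1)@(5, 3): e=[6,6,42] → X
    (3,1)@(7, 3): e=[20,-16,50] → .
    (2,2)@(5, 5): e=[12,12,30] → X
    (3,2)@(7, 5): e=[26,-10,38] → .
    (1,3)@(3, 7): e=[4,40,10] → X
    (3,3)@(7, 7): e=[32,-4,26] → .
    (1,4)@(3, 9): e=[10,46,-2] → .
    (2,4)@(5, 9): e=[24,24,6] → X
    (3,4)@(7, 9): e=[38,2,14] → X
    (4,4)@(9, 9): e=[52,-20,22] → .
    (2,5)@(5, 11): e=[30,30,-6] → .
  covered (7 px):
    . . . . . .
    . . X . . .
    . . X . . .
    . X X . . .
    . . X X . .
    . . . X . .
    . . . . . .
    . . . . . .
    . . . . . .
T3:
  2·area = 128
  edge (4, 0)→(12, 2): d=(8,2) right/bottom  bias=-1
  edge (12, 2)→(8, 17): d=(-4,15) right/bottom  bias=-1
  edge (8, 17)→(4, 0): d=(-4,-17) top-left  bias=+0
    (2,0)@(5, 1): e=[6,109,13] → X
    (3,0)@(7, 1): e=[2,79,47] → X
    (4,0)@(9, 1): e=[-2,49,81] → .
    (2,1)@(5, 3): e=[22,101,5] → X
    (4,1)@(9, 3): e=[14,41,73] → X
    (5,1)@(11, 3): e=[10,11,107] → X
    (2,2)@(5, 5): e=[38,93,-3] → .
    (3,2)@(7, 5): e=[34,63,31] → X
    (3,3)@(7, 7): e=[50,55,23] → X
    (5,3)@(11, 7): e=[42,-5,91] → .
    (3,4)@(7, 9): e=[66,47,15] → X
    (5,4)@(11, 9): e=[58,-13,83] → .
  covered (16 px):
    . . X X . .
    . . X X X X
    . . . X X X
    . . . X X .
    . . . X X .
    . . . X X .
    . . . . X .
    . . . . . .
    . . . . . .

Final: [[2,1],[2,2],[1,3],[2,3],[2,4],[3,4],[3,5]]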